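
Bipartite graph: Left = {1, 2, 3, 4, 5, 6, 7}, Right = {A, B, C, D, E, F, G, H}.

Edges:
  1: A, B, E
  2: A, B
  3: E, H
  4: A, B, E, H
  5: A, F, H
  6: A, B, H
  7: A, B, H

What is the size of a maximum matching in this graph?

A valid assignment of size 5: 1–E, 2–A, 3–H, 4–B, 5–F.
The set {1, 2, 3, 4, 6, 7} has only 4 neighbours ({A, B, E, H}), so by Hall's theorem at most 5 of the 7 left vertices can be matched.

5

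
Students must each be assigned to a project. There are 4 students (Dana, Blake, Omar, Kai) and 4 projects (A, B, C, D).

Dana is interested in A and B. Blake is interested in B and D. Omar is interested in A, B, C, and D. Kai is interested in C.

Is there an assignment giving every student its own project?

Yes

For example, pair Dana-A, Blake-D, Omar-B, Kai-C.
Every student is matched, so this is a perfect matching.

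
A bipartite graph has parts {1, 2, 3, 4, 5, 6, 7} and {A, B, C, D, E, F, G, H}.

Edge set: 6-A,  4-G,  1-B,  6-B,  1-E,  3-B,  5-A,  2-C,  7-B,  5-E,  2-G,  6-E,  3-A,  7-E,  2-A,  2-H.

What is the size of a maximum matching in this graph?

One maximum matching: 1-B, 2-C, 3-A, 4-G, 5-E.
The set {1, 3, 5, 6, 7} has only 3 neighbours ({A, B, E}), so by Hall's theorem at most 5 of the 7 left vertices can be matched.

5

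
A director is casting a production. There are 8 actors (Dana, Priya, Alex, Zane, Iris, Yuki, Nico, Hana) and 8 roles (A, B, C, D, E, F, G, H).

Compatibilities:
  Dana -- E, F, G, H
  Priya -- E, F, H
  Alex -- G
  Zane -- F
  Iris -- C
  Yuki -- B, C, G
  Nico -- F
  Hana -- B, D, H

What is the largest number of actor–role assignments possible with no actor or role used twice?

7

One maximum matching: Dana→E, Priya→H, Alex→G, Zane→F, Iris→C, Yuki→B, Hana→D.
The set {Zane, Nico} has only 1 neighbour ({F}), so by Hall's theorem at most 7 of the 8 actors can be matched.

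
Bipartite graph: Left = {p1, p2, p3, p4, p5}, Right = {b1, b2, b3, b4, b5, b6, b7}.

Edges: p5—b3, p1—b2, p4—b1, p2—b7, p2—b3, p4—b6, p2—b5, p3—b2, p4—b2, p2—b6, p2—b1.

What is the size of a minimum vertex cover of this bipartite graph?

A maximum matching has 4 edges (e.g. p1–b2, p2–b7, p4–b6, p5–b3).
By König's theorem the minimum vertex cover has the same size. One such cover is {p2, p4, p5, b2}.

4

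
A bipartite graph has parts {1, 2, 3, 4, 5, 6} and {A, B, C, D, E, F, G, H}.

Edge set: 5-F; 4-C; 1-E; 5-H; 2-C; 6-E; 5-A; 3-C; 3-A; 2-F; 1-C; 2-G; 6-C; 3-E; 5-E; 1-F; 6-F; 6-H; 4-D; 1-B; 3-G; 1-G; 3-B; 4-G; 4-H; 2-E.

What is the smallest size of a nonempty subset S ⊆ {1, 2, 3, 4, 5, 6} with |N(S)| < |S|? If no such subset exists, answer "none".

A matching saturating every left vertex exists, for instance 1→G, 2→F, 3→A, 4→C, 5→E, 6→H.
By Hall's marriage theorem, this means |N(S)| ≥ |S| for every subset S, so no violating subset exists.

none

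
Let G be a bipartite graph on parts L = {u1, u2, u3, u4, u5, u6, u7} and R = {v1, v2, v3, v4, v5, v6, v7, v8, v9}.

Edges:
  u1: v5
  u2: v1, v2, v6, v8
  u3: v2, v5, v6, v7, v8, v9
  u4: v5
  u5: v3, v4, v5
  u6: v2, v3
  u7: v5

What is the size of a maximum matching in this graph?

For example, pair u1→v5, u2→v1, u3→v6, u5→v4, u6→v2.
The set {u1, u4, u7} has only 1 neighbour ({v5}), so by Hall's theorem at most 5 of the 7 left vertices can be matched.

5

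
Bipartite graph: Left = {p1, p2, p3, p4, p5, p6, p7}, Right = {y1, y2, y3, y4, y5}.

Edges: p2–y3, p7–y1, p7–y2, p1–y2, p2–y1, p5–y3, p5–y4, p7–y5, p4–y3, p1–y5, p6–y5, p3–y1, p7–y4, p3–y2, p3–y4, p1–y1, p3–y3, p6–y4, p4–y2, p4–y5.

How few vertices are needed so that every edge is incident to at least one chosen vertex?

5

The 5 edges p1–y5, p2–y1, p3–y4, p4–y2, p5–y3 form a matching, so any vertex cover needs at least 5 vertices (one per matched edge).
Conversely {y1, y2, y3, y4, y5} meets every edge and has exactly 5 vertices, so 5 is optimal.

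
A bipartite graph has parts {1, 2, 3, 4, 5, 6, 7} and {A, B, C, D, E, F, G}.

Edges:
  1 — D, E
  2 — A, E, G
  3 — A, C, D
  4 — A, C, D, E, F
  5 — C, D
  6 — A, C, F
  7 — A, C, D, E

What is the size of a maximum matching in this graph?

For example, pair 1-E, 2-G, 3-D, 4-A, 5-C, 6-F.
The set {1, 3, 4, 5, 6, 7} has only 5 neighbours ({A, C, D, E, F}), so by Hall's theorem at most 6 of the 7 left vertices can be matched.

6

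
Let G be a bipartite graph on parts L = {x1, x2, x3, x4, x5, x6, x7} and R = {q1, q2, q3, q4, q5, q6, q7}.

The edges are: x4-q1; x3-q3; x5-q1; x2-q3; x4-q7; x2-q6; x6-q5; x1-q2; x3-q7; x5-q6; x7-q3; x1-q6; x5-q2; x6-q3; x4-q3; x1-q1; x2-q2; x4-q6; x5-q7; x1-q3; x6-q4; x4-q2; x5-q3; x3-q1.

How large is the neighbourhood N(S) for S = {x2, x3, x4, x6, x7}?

The union of neighbours of {x2, x3, x4, x6, x7} is {q1, q2, q3, q4, q5, q6, q7}, which has 7 elements.
Since |N(S)| = 7 ≥ |S| = 5, Hall's condition holds for this subset.

7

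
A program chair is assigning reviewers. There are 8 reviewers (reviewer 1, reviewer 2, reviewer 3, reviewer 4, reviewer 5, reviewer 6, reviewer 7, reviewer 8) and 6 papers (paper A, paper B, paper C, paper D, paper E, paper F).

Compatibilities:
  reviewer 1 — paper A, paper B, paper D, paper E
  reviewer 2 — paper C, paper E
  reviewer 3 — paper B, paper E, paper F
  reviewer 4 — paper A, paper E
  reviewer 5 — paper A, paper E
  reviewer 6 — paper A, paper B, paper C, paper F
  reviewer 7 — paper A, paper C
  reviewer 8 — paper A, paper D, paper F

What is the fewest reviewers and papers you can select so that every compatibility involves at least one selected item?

A maximum matching has 6 edges (e.g. reviewer 1–paper D, reviewer 2–paper C, reviewer 3–paper F, reviewer 4–paper A, reviewer 5–paper E, reviewer 6–paper B).
By König's theorem the minimum vertex cover has the same size. One such cover is {paper A, paper B, paper C, paper D, paper E, paper F}.

6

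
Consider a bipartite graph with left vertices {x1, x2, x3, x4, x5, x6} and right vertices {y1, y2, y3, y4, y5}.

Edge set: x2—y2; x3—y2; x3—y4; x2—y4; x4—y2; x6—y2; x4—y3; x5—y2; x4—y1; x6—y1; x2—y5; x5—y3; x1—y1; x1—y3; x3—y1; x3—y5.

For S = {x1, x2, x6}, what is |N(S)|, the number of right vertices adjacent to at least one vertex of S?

5

The union of neighbours of {x1, x2, x6} is {y1, y2, y3, y4, y5}, which has 5 elements.
Since |N(S)| = 5 ≥ |S| = 3, Hall's condition holds for this subset.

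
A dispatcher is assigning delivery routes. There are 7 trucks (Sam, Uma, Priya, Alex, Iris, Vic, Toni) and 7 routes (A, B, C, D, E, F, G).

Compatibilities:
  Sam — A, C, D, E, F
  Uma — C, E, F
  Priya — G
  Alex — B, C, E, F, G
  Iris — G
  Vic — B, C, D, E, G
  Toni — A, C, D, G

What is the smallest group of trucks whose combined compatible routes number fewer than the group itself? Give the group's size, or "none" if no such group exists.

2

Take S = {Priya, Iris}. Its neighbourhood is {G}, so |N(S)| = 1 < |S| = 2.
No single vertex violates Hall's condition since each has at least one neighbour, so 2 is the minimum.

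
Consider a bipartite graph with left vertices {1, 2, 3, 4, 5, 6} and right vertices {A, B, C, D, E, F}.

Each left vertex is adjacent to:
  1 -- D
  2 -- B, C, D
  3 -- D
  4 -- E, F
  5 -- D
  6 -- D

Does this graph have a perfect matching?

The set {1, 3, 5, 6} has only 1 neighbour ({D}), so by Hall's theorem at most 3 of the 6 left vertices can be matched.
Hence no matching covers every left vertex.

No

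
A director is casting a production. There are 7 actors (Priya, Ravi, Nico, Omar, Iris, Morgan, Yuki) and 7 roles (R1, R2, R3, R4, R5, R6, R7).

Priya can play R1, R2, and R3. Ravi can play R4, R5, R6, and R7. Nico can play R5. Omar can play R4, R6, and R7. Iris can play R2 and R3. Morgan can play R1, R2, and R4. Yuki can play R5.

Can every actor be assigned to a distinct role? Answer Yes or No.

The set {Nico, Yuki} has only 1 neighbour ({R5}), so by Hall's theorem at most 6 of the 7 actors can be matched.
Hence no matching covers every actor.

No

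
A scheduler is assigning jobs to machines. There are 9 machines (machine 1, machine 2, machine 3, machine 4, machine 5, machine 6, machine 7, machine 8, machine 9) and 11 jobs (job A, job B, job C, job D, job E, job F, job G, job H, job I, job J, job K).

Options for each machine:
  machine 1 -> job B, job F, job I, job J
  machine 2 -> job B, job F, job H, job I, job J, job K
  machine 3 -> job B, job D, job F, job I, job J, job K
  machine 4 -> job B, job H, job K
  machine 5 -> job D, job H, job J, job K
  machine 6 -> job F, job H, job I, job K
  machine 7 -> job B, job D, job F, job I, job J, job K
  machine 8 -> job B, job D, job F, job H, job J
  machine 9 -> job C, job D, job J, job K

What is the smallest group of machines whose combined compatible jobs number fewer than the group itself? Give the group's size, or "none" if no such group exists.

Take S = {machine 1, machine 2, machine 3, machine 4, machine 5, machine 6, machine 7, machine 8}. Its neighbourhood is {job B, job D, job F, job H, job I, job J, job K}, so |N(S)| = 7 < |S| = 8.
Every subset of size less than 8 has at least as many neighbours as members, so 8 is the minimum.

8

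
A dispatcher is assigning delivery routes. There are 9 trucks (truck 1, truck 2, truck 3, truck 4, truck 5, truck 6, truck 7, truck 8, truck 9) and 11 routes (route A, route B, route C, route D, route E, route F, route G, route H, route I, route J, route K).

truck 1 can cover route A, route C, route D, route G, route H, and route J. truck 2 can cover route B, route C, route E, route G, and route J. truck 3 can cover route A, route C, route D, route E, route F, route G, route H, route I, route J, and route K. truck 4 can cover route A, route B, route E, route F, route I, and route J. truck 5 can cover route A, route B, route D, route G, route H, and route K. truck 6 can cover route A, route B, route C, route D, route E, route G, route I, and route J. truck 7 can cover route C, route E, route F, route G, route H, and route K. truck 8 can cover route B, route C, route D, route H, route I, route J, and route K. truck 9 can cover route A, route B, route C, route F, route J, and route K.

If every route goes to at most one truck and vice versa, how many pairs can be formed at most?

9

A valid assignment of size 9: truck 1-route C, truck 2-route B, truck 3-route D, truck 4-route A, truck 5-route G, truck 6-route I, truck 7-route E, truck 8-route H, truck 9-route J.
This saturates every truck, so 9 is the maximum.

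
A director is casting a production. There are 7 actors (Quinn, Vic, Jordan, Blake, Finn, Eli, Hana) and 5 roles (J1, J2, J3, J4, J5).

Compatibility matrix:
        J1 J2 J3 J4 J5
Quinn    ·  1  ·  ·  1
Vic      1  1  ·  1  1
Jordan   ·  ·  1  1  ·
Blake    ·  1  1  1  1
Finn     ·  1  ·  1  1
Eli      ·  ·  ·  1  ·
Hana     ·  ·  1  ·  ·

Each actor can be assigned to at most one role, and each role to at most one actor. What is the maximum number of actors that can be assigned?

5

A valid assignment of size 5: Quinn-J2, Vic-J1, Jordan-J4, Blake-J3, Finn-J5.
The set {Quinn, Jordan, Blake, Finn, Eli, Hana} has only 4 neighbours ({J2, J3, J4, J5}), so by Hall's theorem at most 5 of the 7 actors can be matched.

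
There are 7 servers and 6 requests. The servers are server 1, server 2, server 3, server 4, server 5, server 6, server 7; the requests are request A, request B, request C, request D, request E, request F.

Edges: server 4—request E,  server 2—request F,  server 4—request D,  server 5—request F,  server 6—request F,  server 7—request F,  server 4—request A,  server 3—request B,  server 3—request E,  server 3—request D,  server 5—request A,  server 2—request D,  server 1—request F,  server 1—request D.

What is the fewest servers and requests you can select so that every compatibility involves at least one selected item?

5

The 5 edges server 1–request D, server 2–request F, server 3–request B, server 4–request E, server 5–request A form a matching, so any vertex cover needs at least 5 vertices (one per matched edge).
Conversely {server 3, server 4, server 5, request D, request F} meets every edge and has exactly 5 vertices, so 5 is optimal.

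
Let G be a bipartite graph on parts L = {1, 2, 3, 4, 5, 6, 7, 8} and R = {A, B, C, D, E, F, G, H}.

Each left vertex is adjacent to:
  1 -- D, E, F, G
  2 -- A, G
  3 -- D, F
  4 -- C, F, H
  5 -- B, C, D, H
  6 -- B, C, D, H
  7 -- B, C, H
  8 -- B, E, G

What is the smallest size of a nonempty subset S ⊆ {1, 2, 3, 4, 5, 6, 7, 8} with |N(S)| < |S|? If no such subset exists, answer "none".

A matching saturating every left vertex exists, for instance 1→G, 2→A, 3→F, 4→H, 5→D, 6→C, 7→B, 8→E.
By Hall's marriage theorem, this means |N(S)| ≥ |S| for every subset S, so no violating subset exists.

none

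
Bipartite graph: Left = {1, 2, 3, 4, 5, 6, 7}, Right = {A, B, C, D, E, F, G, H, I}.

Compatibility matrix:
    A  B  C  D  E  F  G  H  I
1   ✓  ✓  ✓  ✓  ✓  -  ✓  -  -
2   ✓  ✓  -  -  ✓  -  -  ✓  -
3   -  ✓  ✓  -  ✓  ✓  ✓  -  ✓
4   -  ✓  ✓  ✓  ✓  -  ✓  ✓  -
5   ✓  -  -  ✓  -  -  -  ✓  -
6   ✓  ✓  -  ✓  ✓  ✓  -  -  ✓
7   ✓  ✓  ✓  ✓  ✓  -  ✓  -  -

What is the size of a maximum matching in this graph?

For example, pair 1→A, 2→B, 3→F, 4→H, 5→D, 6→E, 7→G.
This saturates every left vertex, so 7 is the maximum.

7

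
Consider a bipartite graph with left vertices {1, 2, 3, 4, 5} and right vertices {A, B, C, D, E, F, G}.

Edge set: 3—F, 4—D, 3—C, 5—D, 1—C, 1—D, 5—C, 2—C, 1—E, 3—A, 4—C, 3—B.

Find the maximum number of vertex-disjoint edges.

A valid assignment of size 4: 1-E, 2-C, 3-B, 4-D.
The set {2, 4, 5} has only 2 neighbours ({C, D}), so by Hall's theorem at most 4 of the 5 left vertices can be matched.

4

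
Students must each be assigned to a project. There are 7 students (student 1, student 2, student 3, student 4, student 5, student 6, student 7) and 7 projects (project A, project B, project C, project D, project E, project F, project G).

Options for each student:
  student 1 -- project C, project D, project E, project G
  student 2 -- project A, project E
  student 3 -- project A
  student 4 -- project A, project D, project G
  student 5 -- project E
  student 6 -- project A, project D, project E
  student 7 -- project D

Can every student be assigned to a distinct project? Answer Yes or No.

No

The set {student 2, student 3, student 5, student 6, student 7} has only 3 neighbours ({project A, project D, project E}), so by Hall's theorem at most 5 of the 7 students can be matched.
Hence no matching covers every student.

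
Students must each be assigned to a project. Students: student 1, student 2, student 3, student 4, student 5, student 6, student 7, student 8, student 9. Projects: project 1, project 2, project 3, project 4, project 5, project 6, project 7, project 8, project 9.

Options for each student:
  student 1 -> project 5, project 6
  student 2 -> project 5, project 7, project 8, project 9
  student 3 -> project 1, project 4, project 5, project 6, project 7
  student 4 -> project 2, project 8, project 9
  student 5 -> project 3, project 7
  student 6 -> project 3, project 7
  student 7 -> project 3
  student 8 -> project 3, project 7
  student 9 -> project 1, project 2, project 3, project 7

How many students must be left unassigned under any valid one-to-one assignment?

A valid assignment of size 7: student 1-project 5, student 2-project 9, student 3-project 6, student 4-project 2, student 5-project 7, student 6-project 3, student 9-project 1.
The set {student 5, student 6, student 7, student 8} has only 2 neighbours ({project 3, project 7}), so by Hall's theorem at most 7 of the 9 students can be matched.
That matches 7 of the 9, leaving 2 unmatched; no matching can do better.

2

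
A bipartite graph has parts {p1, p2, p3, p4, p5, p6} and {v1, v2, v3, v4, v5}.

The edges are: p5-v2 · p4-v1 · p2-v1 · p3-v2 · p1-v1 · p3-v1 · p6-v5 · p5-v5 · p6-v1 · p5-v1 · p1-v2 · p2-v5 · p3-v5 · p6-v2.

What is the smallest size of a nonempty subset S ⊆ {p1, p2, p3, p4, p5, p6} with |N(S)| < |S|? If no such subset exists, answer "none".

4

Take S = {p1, p2, p3, p4}. Its neighbourhood is {v1, v2, v5}, so |N(S)| = 3 < |S| = 4.
Every subset of size less than 4 has at least as many neighbours as members, so 4 is the minimum.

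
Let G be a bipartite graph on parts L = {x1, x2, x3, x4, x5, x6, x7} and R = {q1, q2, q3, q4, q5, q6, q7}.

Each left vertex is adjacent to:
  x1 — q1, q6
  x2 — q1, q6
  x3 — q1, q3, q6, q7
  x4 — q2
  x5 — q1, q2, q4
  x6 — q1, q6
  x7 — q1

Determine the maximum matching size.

5

For example, pair x1→q1, x2→q6, x3→q7, x4→q2, x5→q4.
The set {x1, x2, x6, x7} has only 2 neighbours ({q1, q6}), so by Hall's theorem at most 5 of the 7 left vertices can be matched.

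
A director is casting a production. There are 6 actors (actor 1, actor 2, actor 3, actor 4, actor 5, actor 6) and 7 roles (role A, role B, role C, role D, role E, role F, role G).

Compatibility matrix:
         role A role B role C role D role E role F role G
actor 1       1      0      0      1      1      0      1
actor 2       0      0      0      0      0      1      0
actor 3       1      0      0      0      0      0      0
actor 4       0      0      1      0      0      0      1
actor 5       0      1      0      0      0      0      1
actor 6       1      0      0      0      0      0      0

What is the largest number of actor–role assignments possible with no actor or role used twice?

For example, pair actor 1-role D, actor 2-role F, actor 3-role A, actor 4-role C, actor 5-role G.
The set {actor 3, actor 6} has only 1 neighbour ({role A}), so by Hall's theorem at most 5 of the 6 actors can be matched.

5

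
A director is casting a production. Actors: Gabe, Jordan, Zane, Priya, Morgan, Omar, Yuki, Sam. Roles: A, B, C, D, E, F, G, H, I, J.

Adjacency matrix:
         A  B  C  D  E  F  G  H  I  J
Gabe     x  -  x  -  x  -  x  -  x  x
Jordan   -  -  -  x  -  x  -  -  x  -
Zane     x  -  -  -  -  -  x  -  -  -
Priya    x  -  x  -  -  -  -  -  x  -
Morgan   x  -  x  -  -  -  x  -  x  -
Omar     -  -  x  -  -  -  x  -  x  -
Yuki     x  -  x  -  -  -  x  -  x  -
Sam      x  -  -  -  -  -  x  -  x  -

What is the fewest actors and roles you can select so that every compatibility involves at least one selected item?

The 6 edges Gabe–J, Jordan–F, Zane–G, Priya–A, Morgan–I, Omar–C form a matching, so any vertex cover needs at least 6 vertices (one per matched edge).
Conversely {Gabe, Jordan, A, C, G, I} meets every edge and has exactly 6 vertices, so 6 is optimal.

6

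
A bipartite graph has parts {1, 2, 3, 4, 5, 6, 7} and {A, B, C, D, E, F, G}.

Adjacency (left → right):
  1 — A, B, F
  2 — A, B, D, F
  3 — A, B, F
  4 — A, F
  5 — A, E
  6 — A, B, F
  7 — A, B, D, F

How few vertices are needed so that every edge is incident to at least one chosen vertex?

5

{5, A, B, D, F} is a vertex cover of size 5: every edge has an endpoint in this set.
No smaller cover exists because 1–A, 2–D, 3–B, 4–F, 5–E is a matching of size 5, and a cover must include an endpoint of each of these disjoint edges (König's theorem).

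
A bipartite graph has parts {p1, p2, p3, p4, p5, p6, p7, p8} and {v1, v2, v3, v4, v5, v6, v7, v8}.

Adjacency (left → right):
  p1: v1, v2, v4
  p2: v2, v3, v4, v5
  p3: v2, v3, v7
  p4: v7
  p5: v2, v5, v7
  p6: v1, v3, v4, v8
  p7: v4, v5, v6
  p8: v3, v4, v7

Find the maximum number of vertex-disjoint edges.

For example, pair p1–v1, p2–v2, p3–v3, p4–v7, p5–v5, p6–v8, p7–v6, p8–v4.
All 8 left vertices are matched, so no larger matching exists.

8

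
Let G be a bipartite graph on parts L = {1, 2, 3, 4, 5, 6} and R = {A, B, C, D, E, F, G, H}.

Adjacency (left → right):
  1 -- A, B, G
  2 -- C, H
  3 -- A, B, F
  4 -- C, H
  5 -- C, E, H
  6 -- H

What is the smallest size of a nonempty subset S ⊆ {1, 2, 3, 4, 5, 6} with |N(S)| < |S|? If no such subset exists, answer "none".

Take S = {2, 4, 6}. Its neighbourhood is {C, H}, so |N(S)| = 2 < |S| = 3.
Every subset of size less than 3 has at least as many neighbours as members, so 3 is the minimum.

3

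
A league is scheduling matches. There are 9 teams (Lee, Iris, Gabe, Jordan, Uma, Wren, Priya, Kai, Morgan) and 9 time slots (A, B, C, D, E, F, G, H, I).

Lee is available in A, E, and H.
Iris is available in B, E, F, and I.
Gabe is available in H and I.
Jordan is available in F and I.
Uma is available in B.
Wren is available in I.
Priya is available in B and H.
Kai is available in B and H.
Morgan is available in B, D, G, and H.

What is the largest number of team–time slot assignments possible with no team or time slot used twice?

A valid assignment of size 7: Lee–A, Iris–E, Gabe–H, Jordan–F, Uma–B, Wren–I, Morgan–G.
The set {Gabe, Uma, Wren, Priya, Kai} has only 3 neighbours ({B, H, I}), so by Hall's theorem at most 7 of the 9 teams can be matched.

7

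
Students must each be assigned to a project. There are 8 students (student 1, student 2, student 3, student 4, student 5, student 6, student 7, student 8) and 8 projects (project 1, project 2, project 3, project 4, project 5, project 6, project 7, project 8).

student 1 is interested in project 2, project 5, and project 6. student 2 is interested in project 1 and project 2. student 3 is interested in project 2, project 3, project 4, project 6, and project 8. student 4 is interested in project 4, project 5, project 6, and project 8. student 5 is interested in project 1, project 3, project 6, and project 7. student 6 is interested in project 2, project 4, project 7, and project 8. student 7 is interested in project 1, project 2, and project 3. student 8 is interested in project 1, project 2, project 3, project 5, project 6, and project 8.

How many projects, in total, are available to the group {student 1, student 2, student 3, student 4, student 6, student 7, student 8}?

The union of neighbours of {student 1, student 2, student 3, student 4, student 6, student 7, student 8} is {project 1, project 2, project 3, project 4, project 5, project 6, project 7, project 8}, which has 8 elements.
Since |N(S)| = 8 ≥ |S| = 7, Hall's condition holds for this subset.

8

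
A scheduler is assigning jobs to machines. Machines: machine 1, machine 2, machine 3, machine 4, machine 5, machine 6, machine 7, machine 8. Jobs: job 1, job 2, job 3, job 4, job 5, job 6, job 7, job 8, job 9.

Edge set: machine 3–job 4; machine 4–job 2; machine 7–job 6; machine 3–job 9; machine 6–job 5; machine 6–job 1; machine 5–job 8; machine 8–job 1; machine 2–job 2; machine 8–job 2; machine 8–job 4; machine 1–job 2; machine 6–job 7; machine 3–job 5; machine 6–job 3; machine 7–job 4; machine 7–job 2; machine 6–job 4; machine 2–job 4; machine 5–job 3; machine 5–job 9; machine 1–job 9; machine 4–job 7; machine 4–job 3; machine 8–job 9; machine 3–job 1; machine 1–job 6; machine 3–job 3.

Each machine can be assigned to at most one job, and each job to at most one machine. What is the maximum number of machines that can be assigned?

A valid assignment of size 8: machine 1-job 9, machine 2-job 4, machine 3-job 1, machine 4-job 7, machine 5-job 3, machine 6-job 5, machine 7-job 6, machine 8-job 2.
This saturates every machine, so 8 is the maximum.

8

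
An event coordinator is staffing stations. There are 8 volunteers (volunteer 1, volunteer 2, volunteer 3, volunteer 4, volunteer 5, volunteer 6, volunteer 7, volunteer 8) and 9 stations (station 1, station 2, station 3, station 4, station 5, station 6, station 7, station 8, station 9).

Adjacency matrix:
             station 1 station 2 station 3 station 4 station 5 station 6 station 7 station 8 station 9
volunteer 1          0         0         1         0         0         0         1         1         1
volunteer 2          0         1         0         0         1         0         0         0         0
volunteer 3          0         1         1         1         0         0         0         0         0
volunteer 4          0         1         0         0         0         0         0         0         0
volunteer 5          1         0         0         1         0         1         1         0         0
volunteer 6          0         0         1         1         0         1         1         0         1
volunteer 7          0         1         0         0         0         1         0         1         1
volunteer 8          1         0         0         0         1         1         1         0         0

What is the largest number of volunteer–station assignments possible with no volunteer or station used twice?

A valid assignment of size 8: volunteer 1-station 3, volunteer 2-station 5, volunteer 3-station 4, volunteer 4-station 2, volunteer 5-station 7, volunteer 6-station 6, volunteer 7-station 8, volunteer 8-station 1.
All 8 volunteers are matched, so no larger matching exists.

8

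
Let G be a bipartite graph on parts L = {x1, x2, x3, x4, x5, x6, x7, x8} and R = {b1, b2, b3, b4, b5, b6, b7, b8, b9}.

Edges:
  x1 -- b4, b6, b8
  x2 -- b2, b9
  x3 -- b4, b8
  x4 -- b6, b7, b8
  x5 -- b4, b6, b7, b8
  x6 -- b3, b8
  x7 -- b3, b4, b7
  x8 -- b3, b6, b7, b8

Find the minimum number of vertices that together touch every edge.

{x2, b3, b4, b6, b7, b8} is a vertex cover of size 6: every edge has an endpoint in this set.
No smaller cover exists because x1–b6, x2–b2, x3–b4, x4–b7, x5–b8, x6–b3 is a matching of size 6, and a cover must include an endpoint of each of these disjoint edges (König's theorem).

6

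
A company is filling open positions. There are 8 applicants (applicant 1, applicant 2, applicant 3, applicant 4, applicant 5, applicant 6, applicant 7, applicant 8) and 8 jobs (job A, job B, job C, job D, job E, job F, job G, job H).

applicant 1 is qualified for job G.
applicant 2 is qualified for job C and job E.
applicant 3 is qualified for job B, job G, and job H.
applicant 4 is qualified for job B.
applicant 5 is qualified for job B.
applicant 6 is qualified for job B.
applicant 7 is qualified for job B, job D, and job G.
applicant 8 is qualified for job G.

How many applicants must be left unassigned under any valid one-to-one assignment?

One maximum matching: applicant 1→job G, applicant 2→job E, applicant 3→job H, applicant 4→job B, applicant 7→job D.
The set {applicant 1, applicant 4, applicant 5, applicant 6, applicant 8} has only 2 neighbours ({job B, job G}), so by Hall's theorem at most 5 of the 8 applicants can be matched.
That matches 5 of the 8, leaving 3 unmatched; no matching can do better.

3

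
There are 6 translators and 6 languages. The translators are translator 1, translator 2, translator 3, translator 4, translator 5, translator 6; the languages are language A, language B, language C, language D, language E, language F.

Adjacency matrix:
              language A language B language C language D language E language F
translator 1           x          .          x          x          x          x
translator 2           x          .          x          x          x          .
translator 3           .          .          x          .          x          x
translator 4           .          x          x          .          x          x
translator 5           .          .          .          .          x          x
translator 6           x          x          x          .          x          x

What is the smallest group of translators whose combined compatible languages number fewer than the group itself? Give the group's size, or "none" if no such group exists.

A matching saturating every translator exists, for instance translator 1→language D, translator 2→language A, translator 3→language C, translator 4→language B, translator 5→language E, translator 6→language F.
By Hall's marriage theorem, this means |N(S)| ≥ |S| for every subset S, so no violating subset exists.

none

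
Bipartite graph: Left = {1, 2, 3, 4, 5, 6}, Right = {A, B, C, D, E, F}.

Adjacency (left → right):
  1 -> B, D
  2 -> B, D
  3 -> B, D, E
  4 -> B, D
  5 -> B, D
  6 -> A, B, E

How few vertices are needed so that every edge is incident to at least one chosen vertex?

{3, 6, B, D} is a vertex cover of size 4: every edge has an endpoint in this set.
No smaller cover exists because 1–D, 2–B, 3–E, 6–A is a matching of size 4, and a cover must include an endpoint of each of these disjoint edges (König's theorem).

4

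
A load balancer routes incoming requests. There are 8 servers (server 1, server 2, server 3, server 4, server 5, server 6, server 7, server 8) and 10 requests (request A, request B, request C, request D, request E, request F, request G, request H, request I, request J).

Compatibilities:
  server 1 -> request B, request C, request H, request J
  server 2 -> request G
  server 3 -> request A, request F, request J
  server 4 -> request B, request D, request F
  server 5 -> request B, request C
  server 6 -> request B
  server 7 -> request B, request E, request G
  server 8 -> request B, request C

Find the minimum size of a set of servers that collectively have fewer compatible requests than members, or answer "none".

Take S = {server 5, server 6, server 8}. Its neighbourhood is {request B, request C}, so |N(S)| = 2 < |S| = 3.
Every subset of size less than 3 has at least as many neighbours as members, so 3 is the minimum.

3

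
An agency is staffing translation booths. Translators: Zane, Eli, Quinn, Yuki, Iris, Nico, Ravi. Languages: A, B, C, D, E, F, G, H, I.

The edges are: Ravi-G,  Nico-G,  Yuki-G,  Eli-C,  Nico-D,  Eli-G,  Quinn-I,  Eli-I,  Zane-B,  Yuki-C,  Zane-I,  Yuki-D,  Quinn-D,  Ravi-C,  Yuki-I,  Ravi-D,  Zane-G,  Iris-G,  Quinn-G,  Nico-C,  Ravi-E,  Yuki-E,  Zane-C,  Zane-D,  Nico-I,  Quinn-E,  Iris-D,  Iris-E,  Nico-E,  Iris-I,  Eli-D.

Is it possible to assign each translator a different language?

The set {Eli, Quinn, Yuki, Iris, Nico, Ravi} has only 5 neighbours ({C, D, E, G, I}), so by Hall's theorem at most 6 of the 7 translators can be matched.
Hence no matching covers every translator.

No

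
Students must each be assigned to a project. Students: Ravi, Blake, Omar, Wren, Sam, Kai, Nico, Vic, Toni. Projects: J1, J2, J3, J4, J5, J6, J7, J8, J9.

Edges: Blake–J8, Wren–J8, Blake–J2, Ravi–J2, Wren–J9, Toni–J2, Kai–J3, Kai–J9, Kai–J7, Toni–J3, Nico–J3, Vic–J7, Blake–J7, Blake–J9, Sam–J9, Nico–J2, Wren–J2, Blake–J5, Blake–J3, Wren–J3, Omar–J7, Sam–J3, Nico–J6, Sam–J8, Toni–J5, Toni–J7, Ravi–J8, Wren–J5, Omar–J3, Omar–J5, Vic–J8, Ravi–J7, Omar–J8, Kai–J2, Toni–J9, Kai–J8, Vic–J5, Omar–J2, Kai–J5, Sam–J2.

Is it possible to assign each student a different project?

No

The set {Ravi, Blake, Omar, Wren, Sam, Kai, Vic, Toni} has only 6 neighbours ({J2, J3, J5, J7, J8, J9}), so by Hall's theorem at most 7 of the 9 students can be matched.
Hence no matching covers every student.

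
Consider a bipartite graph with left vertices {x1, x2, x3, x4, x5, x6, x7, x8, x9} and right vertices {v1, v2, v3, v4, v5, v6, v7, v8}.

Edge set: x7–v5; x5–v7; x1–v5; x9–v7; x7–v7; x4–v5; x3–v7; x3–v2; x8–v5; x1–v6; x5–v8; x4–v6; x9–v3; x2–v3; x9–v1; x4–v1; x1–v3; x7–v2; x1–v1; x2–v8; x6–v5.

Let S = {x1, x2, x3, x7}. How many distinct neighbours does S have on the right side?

The union of neighbours of {x1, x2, x3, x7} is {v1, v2, v3, v5, v6, v7, v8}, which has 7 elements.
Since |N(S)| = 7 ≥ |S| = 4, Hall's condition holds for this subset.

7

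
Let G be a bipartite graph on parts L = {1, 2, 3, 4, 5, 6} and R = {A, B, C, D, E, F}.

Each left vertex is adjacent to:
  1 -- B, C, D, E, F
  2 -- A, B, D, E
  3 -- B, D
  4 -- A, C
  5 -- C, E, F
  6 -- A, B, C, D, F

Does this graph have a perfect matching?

One maximum matching: 1→F, 2→B, 3→D, 4→C, 5→E, 6→A.
All 6 left vertices are covered.

Yes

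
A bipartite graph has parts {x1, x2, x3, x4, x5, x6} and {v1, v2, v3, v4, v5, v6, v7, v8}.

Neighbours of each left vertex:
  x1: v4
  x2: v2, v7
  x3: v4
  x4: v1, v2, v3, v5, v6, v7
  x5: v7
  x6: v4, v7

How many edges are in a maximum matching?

4

One maximum matching: x1-v4, x2-v2, x4-v3, x5-v7.
The set {x1, x3, x5, x6} has only 2 neighbours ({v4, v7}), so by Hall's theorem at most 4 of the 6 left vertices can be matched.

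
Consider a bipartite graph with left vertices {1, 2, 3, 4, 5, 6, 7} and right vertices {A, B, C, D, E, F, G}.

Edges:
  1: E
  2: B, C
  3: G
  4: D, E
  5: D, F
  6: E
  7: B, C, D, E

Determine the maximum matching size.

6

One maximum matching: 1-E, 2-C, 3-G, 4-D, 5-F, 7-B.
The set {1, 6} has only 1 neighbour ({E}), so by Hall's theorem at most 6 of the 7 left vertices can be matched.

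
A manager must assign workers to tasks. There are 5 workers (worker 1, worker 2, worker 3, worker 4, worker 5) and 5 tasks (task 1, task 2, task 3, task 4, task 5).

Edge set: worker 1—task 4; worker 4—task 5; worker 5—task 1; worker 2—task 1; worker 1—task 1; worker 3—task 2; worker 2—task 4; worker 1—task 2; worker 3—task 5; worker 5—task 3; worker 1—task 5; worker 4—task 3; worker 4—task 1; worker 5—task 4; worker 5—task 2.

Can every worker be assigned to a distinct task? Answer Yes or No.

One maximum matching: worker 1-task 1, worker 2-task 4, worker 3-task 5, worker 4-task 3, worker 5-task 2.
Every worker is matched, so this is a perfect matching.

Yes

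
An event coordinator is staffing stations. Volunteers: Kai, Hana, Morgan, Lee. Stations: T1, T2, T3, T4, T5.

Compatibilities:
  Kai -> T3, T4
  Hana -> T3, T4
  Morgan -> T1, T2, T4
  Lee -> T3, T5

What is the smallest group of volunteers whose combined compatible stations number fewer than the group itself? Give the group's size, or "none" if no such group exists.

A matching saturating every volunteer exists, for instance Kai→T3, Hana→T4, Morgan→T2, Lee→T5.
By Hall's marriage theorem, this means |N(S)| ≥ |S| for every subset S, so no violating subset exists.

none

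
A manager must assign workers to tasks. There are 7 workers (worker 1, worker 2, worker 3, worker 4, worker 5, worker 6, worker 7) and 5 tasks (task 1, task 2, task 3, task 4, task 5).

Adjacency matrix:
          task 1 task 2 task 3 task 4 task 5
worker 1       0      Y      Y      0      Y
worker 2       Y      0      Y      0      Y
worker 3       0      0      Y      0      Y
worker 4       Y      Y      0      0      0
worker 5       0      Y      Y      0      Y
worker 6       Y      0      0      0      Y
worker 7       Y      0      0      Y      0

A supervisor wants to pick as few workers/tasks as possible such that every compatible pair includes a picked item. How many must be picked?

{worker 7, task 1, task 2, task 3, task 5} is a vertex cover of size 5: every edge has an endpoint in this set.
No smaller cover exists because worker 1–task 5, worker 2–task 1, worker 3–task 3, worker 4–task 2, worker 7–task 4 is a matching of size 5, and a cover must include an endpoint of each of these disjoint edges (König's theorem).

5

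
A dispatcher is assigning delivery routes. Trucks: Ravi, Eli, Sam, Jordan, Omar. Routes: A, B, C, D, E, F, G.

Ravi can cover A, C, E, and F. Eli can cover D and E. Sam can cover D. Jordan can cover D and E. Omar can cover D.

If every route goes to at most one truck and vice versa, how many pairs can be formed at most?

A valid assignment of size 3: Ravi-C, Eli-E, Sam-D.
The set {Eli, Sam, Jordan, Omar} has only 2 neighbours ({D, E}), so by Hall's theorem at most 3 of the 5 trucks can be matched.

3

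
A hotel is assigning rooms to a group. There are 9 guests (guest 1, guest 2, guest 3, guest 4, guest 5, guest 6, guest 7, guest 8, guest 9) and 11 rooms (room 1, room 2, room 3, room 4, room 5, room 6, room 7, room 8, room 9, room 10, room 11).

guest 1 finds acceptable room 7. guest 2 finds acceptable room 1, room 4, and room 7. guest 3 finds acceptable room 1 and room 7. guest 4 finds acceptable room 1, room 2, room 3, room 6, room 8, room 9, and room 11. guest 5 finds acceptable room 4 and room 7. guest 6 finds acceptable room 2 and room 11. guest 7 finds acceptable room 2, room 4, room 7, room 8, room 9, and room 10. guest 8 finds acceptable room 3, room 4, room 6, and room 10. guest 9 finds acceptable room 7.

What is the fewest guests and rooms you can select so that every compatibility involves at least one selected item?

7

A maximum matching has 7 edges (e.g. guest 1–room 7, guest 2–room 4, guest 3–room 1, guest 4–room 2, guest 6–room 11, guest 7–room 8, guest 8–room 3).
By König's theorem the minimum vertex cover has the same size. One such cover is {guest 4, guest 6, guest 7, guest 8, room 1, room 4, room 7}.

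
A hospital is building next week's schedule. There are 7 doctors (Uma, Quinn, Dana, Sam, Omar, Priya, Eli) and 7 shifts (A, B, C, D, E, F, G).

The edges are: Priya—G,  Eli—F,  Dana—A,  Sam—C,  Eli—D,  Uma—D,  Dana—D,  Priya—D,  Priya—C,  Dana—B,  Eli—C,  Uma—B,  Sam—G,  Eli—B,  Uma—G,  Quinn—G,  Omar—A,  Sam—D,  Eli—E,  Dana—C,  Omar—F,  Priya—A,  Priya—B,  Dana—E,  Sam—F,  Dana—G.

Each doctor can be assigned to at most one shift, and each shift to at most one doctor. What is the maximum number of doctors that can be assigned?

For example, pair Uma–D, Quinn–G, Dana–A, Sam–C, Omar–F, Priya–B, Eli–E.
This saturates every doctor, so 7 is the maximum.

7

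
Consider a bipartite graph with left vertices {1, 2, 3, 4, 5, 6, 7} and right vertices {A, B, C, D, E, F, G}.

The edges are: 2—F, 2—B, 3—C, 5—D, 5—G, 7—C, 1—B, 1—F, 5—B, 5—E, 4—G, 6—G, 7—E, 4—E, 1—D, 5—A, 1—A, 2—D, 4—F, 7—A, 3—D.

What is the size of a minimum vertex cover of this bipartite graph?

A maximum matching has 7 edges (e.g. 1–B, 2–D, 3–C, 4–F, 5–A, 6–G, 7–E).
By König's theorem the minimum vertex cover has the same size. One such cover is {1, 2, 3, 4, 5, 6, 7}.

7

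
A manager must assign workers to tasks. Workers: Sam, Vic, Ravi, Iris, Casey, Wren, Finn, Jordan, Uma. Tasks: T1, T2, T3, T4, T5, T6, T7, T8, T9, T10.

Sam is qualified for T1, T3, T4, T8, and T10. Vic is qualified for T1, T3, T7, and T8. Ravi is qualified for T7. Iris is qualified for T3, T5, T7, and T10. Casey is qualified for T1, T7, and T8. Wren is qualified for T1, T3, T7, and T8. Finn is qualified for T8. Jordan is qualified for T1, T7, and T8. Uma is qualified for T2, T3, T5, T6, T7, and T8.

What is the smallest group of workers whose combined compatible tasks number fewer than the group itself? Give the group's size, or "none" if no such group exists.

4

Take S = {Ravi, Casey, Finn, Jordan}. Its neighbourhood is {T1, T7, T8}, so |N(S)| = 3 < |S| = 4.
Every subset of size less than 4 has at least as many neighbours as members, so 4 is the minimum.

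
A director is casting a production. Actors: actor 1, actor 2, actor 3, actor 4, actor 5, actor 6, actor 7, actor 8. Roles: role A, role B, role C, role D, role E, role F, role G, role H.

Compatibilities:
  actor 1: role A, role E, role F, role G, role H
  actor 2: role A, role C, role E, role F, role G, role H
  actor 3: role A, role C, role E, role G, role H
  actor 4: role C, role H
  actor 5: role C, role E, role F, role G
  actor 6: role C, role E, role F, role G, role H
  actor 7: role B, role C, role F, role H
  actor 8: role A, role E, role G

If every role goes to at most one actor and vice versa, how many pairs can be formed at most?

7

One maximum matching: actor 1-role E, actor 2-role C, actor 3-role A, actor 4-role H, actor 5-role F, actor 6-role G, actor 7-role B.
The set {actor 1, actor 2, actor 3, actor 4, actor 5, actor 6, actor 8} has only 6 neighbours ({role A, role C, role E, role F, role G, role H}), so by Hall's theorem at most 7 of the 8 actors can be matched.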